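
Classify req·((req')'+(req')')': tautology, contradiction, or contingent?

req·((req')'+(req')')'
= req·((req')'+req)'   — double negation
= req·(req+req)'   — double negation
= req·req'   — idempotence
= 0   — complement

contradiction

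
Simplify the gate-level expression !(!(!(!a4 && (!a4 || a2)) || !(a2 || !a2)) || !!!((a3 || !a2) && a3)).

a4 && a3

!(!(!(!a4 && (!a4 || a2)) || !(a2 || !a2)) || !!!((a3 || !a2) && a3))
= !(!(!!a4 || !(a2 || !a2)) || !!!((a3 || !a2) && a3))   (absorption)
= !(!(!!a4 || !(a2 || !a2)) || !((a3 || !a2) && a3))   (double negation)
= !(!a4 && (a2 || !a2) || !((a3 || !a2) && a3))   (De Morgan)
= !(!a4 || !((a3 || !a2) && a3))   (complement / identity)
= !(!a4 || !a3)   (absorption)
= a4 && a3   (De Morgan)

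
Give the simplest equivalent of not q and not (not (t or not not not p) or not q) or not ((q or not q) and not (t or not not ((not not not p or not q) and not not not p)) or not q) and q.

not q and not (not (t or not not not p) or not q) or not ((q or not q) and not (t or not not ((not not not p or not q) and not not not p)) or not q) and q
= not q and not (not (t or not not not p) or not q) or not ((q or not q) and not (t or not not not not not p) or not q) and q   [absorption]
= not q and not (not (t or not not not p) or not q) or not (not (t or not not not not not p) or not q) and q   [complement / identity]
= not q and not (not (t or not not not p) or not q) or not (not (t or not not not p) or not q) and q   [double negation]
= not (not (t or not not not p) or not q)   [distribution]
= not (not (t or not p) or not q)   [double negation]
= (t or not p) and q   [De Morgan]

(t or not p) and q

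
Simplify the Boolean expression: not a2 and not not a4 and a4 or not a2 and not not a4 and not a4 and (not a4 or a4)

not a2 and not not a4 and a4 or not a2 and not not a4 and not a4 and (not a4 or a4)
= not a2 and not not a4 and a4 or not a2 and not not a4 and not a4   [complement / identity]
= not a2 and not not a4   [distribution]
= not a2 and a4   [double negation]

not a2 and a4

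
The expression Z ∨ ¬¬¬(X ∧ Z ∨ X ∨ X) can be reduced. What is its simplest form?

Z ∨ ¬¬¬(X ∧ Z ∨ X ∨ X)
= Z ∨ ¬(X ∧ Z ∨ X ∨ X)
= Z ∨ ¬(X ∨ X)
= Z ∨ ¬X

Z ∨ ¬X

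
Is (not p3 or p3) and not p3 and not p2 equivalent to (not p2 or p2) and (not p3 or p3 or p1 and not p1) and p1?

No

E1: (not p3 or p3) and not p3 and not p2
    = not p3 and not p2
E2: (not p2 or p2) and (not p3 or p3 or p1 and not p1) and p1
    = (not p2 or p2) and (not p3 or p3) and p1
    = (not p2 or p2) and p1
    = p1
These differ: at p1=1, p2=1, p3=1, E1 = 0 but E2 = 1.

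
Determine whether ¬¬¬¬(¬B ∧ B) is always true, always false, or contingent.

¬¬¬¬(¬B ∧ B)
= ¬¬(¬B ∧ B)   [double negation]
= ¬B ∧ B   [double negation]
= False   [complement]

always false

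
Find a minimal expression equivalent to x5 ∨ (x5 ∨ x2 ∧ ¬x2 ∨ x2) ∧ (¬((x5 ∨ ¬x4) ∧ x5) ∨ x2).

x5 ∨ x2

x5 ∨ (x5 ∨ x2 ∧ ¬x2 ∨ x2) ∧ (¬((x5 ∨ ¬x4) ∧ x5) ∨ x2)
= x5 ∨ (x5 ∨ x2 ∧ ¬x2 ∨ x2) ∧ (¬x5 ∨ x2)   — absorption
= x5 ∨ (x5 ∨ x2) ∧ (¬x5 ∨ x2)   — complement / identity
= x5 ∨ x5 ∧ ¬x5 ∨ x2   — distribution
= x5 ∨ x2   — complement / identity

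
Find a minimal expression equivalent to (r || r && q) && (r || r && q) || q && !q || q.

(r || r && q) && (r || r && q) || q && !q || q
= (r || r && q) && (r || r && q) || q
= r || r && q || q
= r || q

r || q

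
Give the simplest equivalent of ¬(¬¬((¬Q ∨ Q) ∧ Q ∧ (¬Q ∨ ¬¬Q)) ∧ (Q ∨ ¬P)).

¬Q

¬(¬¬((¬Q ∨ Q) ∧ Q ∧ (¬Q ∨ ¬¬Q)) ∧ (Q ∨ ¬P))
= ¬(¬¬((¬Q ∨ Q) ∧ Q ∧ (¬Q ∨ Q)) ∧ (Q ∨ ¬P))   (double negation)
= ¬(¬¬(Q ∧ (¬Q ∨ Q)) ∧ (Q ∨ ¬P))   (complement / identity)
= ¬(¬¬Q ∧ (Q ∨ ¬P))   (complement / identity)
= ¬(Q ∧ (Q ∨ ¬P))   (double negation)
= ¬Q   (absorption)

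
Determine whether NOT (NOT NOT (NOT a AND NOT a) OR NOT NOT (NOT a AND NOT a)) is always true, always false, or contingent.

NOT (NOT NOT (NOT a AND NOT a) OR NOT NOT (NOT a AND NOT a))
= NOT NOT NOT (NOT a AND NOT a)
= NOT (NOT a AND NOT a)
= a OR a
= a
This depends on a, so it is not a constant.

contingent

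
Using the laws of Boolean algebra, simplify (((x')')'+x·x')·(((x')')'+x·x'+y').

x'

(((x')')'+x·x')·(((x')')'+x·x'+y')
= ((x')')'+x·x'   (absorption)
= x'+x·x'   (double negation)
= x'   (complement / identity)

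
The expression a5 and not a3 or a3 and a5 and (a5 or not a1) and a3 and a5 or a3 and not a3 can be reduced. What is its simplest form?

a5 and not a3 or a3 and a5 and (a5 or not a1) and a3 and a5 or a3 and not a3
= a5 and not a3 or a3 and a5 and a3 and a5 or a3 and not a3   (absorption)
= a5 and not a3 or a3 and a5 or a3 and not a3   (idempotence)
= a5 and not a3 or a3 and a5   (complement / identity)
= a5   (distribution)

a5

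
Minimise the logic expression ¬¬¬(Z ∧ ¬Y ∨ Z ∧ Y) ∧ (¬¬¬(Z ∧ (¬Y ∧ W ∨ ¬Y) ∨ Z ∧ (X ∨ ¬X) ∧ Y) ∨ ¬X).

¬Z

¬¬¬(Z ∧ ¬Y ∨ Z ∧ Y) ∧ (¬¬¬(Z ∧ (¬Y ∧ W ∨ ¬Y) ∨ Z ∧ (X ∨ ¬X) ∧ Y) ∨ ¬X)
= ¬¬¬(Z ∧ ¬Y ∨ Z ∧ Y) ∧ (¬¬¬(Z ∧ (¬Y ∧ W ∨ ¬Y) ∨ Z ∧ Y) ∨ ¬X)   [complement / identity]
= ¬¬¬(Z ∧ ¬Y ∨ Z ∧ Y) ∧ (¬¬¬(Z ∧ ¬Y ∨ Z ∧ Y) ∨ ¬X)   [absorption]
= ¬¬¬(Z ∧ ¬Y ∨ Z ∧ Y)   [absorption]
= ¬(Z ∧ ¬Y ∨ Z ∧ Y)   [double negation]
= ¬Z   [distribution]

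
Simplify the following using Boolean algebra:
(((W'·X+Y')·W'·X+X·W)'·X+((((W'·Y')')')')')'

W+Y

(((W'·X+Y')·W'·X+X·W)'·X+((((W'·Y')')')')')'
= ((W'·X+X·W)'·X+((((W'·Y')')')')')'
= (X'·X+((((W'·Y')')')')')'
= (((((W'·Y')')')')')'
= (((W'·Y')')')'
= (W'·Y')'
= W+Y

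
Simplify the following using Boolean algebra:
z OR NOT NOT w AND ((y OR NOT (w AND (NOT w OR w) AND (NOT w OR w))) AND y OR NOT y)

z OR w

z OR NOT NOT w AND ((y OR NOT (w AND (NOT w OR w) AND (NOT w OR w))) AND y OR NOT y)
= z OR w AND ((y OR NOT (w AND (NOT w OR w) AND (NOT w OR w))) AND y OR NOT y)
= z OR w AND ((y OR NOT (w AND (NOT w OR w))) AND y OR NOT y)
= z OR w AND ((y OR NOT w) AND y OR NOT y)
= z OR w AND (y OR NOT y)
= z OR w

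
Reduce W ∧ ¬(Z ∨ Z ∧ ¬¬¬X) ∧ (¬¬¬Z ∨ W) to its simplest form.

W ∧ ¬Z

W ∧ ¬(Z ∨ Z ∧ ¬¬¬X) ∧ (¬¬¬Z ∨ W)
= W ∧ ¬(Z ∨ Z ∧ ¬X) ∧ (¬¬¬Z ∨ W)
= W ∧ ¬Z ∧ (¬¬¬Z ∨ W)
= W ∧ ¬Z ∧ (¬Z ∨ W)
= W ∧ ¬Z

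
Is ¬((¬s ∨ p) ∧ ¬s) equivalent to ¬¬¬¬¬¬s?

Yes

E1: ¬((¬s ∨ p) ∧ ¬s)
    = ¬¬s   [absorption]
    = s   [double negation]
E2: ¬¬¬¬¬¬s
    = ¬¬¬¬s   [double negation]
    = ¬¬s   [double negation]
    = s   [double negation]
Both reduce to s, so they are equivalent.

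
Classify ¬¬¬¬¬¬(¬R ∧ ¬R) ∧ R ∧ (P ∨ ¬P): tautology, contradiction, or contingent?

contradiction

¬¬¬¬¬¬(¬R ∧ ¬R) ∧ R ∧ (P ∨ ¬P)
= ¬¬¬¬(¬R ∧ ¬R) ∧ R ∧ (P ∨ ¬P)
= ¬¬¬¬(¬R ∧ ¬R) ∧ R
= ¬¬¬¬¬R ∧ R
= ¬¬¬R ∧ R
= ¬R ∧ R
= False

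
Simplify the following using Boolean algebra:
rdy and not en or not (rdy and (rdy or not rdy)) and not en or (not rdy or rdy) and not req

rdy and not en or not (rdy and (rdy or not rdy)) and not en or (not rdy or rdy) and not req
= rdy and not en or not rdy and not en or (not rdy or rdy) and not req   — complement / identity
= rdy and not en or not rdy and not en or not req   — complement / identity
= not en or not req   — distribution

not en or not req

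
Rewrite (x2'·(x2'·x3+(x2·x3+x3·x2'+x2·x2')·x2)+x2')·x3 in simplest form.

(x2'·(x2'·x3+(x2·x3+x3·x2'+x2·x2')·x2)+x2')·x3
= (x2'·(x2'·x3+(x2·x3+x3·x2')·x2)+x2')·x3   (complement / identity)
= (x2'·(x2'·x3+x3·x2)+x2')·x3   (distribution)
= (x2'·x3+x2')·x3   (distribution)
= x2'·x3   (absorption)

x2'·x3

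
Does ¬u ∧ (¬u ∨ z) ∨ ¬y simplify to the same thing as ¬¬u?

E1: ¬u ∧ (¬u ∨ z) ∨ ¬y
    = ¬u ∨ ¬y
E2: ¬¬u
    = u
These differ: at u=0, y=0, z=0, E1 = 1 but E2 = 0.

No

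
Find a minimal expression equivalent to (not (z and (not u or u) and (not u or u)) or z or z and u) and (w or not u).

(not (z and (not u or u) and (not u or u)) or z or z and u) and (w or not u)
= (not (z and (not u or u) and (not u or u)) or z) and (w or not u)   [absorption]
= (not (z and (not u or u)) or z) and (w or not u)   [idempotence]
= (not z or z) and (w or not u)   [complement / identity]
= w or not u   [complement / identity]

w or not u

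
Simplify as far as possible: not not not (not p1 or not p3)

not not not (not p1 or not p3)
= not (not p1 or not p3)   (double negation)
= p1 and p3   (De Morgan)

p1 and p3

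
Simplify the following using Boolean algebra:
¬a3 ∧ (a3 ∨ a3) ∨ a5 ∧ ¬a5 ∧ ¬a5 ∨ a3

¬a3 ∧ (a3 ∨ a3) ∨ a5 ∧ ¬a5 ∧ ¬a5 ∨ a3
= ¬a3 ∧ a3 ∨ a5 ∧ ¬a5 ∧ ¬a5 ∨ a3   [idempotence]
= ¬a3 ∧ a3 ∨ a5 ∧ ¬a5 ∨ a3   [idempotence]
= a5 ∧ ¬a5 ∨ a3   [complement / identity]
= a3   [complement / identity]

a3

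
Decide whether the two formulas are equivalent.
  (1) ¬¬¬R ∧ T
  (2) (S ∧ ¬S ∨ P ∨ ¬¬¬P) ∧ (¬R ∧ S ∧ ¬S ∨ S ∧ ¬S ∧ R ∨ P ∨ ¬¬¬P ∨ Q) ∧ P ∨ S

E1: ¬¬¬R ∧ T
    = ¬R ∧ T   — double negation
E2: (S ∧ ¬S ∨ P ∨ ¬¬¬P) ∧ (¬R ∧ S ∧ ¬S ∨ S ∧ ¬S ∧ R ∨ P ∨ ¬¬¬P ∨ Q) ∧ P ∨ S
    = (S ∧ ¬S ∨ P ∨ ¬¬¬P) ∧ (S ∧ ¬S ∨ P ∨ ¬¬¬P ∨ Q) ∧ P ∨ S   — distribution
    = (S ∧ ¬S ∨ P ∨ ¬¬¬P) ∧ P ∨ S   — absorption
    = (P ∨ ¬¬¬P) ∧ P ∨ S   — complement / identity
    = (P ∨ ¬P) ∧ P ∨ S   — double negation
    = P ∨ S   — complement / identity
These differ: at P=0, Q=1, R=1, S=1, T=0, E1 = 0 but E2 = 1.

No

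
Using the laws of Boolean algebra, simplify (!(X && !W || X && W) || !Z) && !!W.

(!(X && !W || X && W) || !Z) && !!W
= (!X || !Z) && !!W   [distribution]
= (!X || !Z) && W   [double negation]

(!X || !Z) && W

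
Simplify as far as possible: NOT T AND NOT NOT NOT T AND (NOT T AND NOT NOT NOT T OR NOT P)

NOT T

NOT T AND NOT NOT NOT T AND (NOT T AND NOT NOT NOT T OR NOT P)
= NOT T AND NOT NOT NOT T   [absorption]
= NOT T AND NOT T   [double negation]
= NOT T   [idempotence]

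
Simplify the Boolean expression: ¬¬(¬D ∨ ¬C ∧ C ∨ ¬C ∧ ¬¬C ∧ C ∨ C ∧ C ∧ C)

¬D ∨ C

¬¬(¬D ∨ ¬C ∧ C ∨ ¬C ∧ ¬¬C ∧ C ∨ C ∧ C ∧ C)
= ¬¬(¬D ∨ ¬C ∧ C ∨ ¬C ∧ C ∧ C ∨ C ∧ C ∧ C)   (double negation)
= ¬¬(¬D ∨ ¬C ∧ C ∨ C ∧ C)   (distribution)
= ¬¬(¬D ∨ C)   (distribution)
= ¬D ∨ C   (double negation)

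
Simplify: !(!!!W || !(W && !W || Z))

!(!!!W || !(W && !W || Z))
= !!W && (W && !W || Z)   [De Morgan]
= W && (W && !W || Z)   [double negation]
= W && Z   [complement / identity]

W && Z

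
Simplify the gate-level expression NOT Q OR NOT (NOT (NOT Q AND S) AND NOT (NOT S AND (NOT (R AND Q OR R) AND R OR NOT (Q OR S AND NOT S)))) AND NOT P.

NOT Q

NOT Q OR NOT (NOT (NOT Q AND S) AND NOT (NOT S AND (NOT (R AND Q OR R) AND R OR NOT (Q OR S AND NOT S)))) AND NOT P
= NOT Q OR (NOT Q AND S OR NOT S AND (NOT (R AND Q OR R) AND R OR NOT (Q OR S AND NOT S))) AND NOT P   — De Morgan
= NOT Q OR (NOT Q AND S OR NOT S AND (NOT R AND R OR NOT (Q OR S AND NOT S))) AND NOT P   — absorption
= NOT Q OR (NOT Q AND S OR NOT S AND (NOT R AND R OR NOT Q)) AND NOT P   — complement / identity
= NOT Q OR (NOT Q AND S OR NOT S AND NOT Q) AND NOT P   — complement / identity
= NOT Q OR NOT Q AND NOT P   — distribution
= NOT Q   — absorption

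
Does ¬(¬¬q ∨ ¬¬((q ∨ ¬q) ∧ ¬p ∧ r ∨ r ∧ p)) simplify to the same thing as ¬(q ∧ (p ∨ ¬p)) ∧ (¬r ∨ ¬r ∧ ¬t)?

E1: ¬(¬¬q ∨ ¬¬((q ∨ ¬q) ∧ ¬p ∧ r ∨ r ∧ p))
    = ¬(¬¬q ∨ ¬¬(¬p ∧ r ∨ r ∧ p))   [complement / identity]
    = ¬q ∧ ¬(¬p ∧ r ∨ r ∧ p)   [De Morgan]
    = ¬q ∧ ¬r   [distribution]
E2: ¬(q ∧ (p ∨ ¬p)) ∧ (¬r ∨ ¬r ∧ ¬t)
    = ¬(q ∧ (p ∨ ¬p)) ∧ ¬r   [absorption]
    = ¬q ∧ ¬r   [complement / identity]
Both reduce to ¬q ∧ ¬r, so they are equivalent.

Yes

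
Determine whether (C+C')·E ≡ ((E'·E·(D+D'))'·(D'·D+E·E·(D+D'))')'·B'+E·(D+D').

E1: (C+C')·E
    = E
E2: ((E'·E·(D+D'))'·(D'·D+E·E·(D+D'))')'·B'+E·(D+D')
    = (E'·E·(D+D')+D'·D+E·E·(D+D'))·B'+E·(D+D')
    = (E'·E·(D+D')+E·E·(D+D'))·B'+E·(D+D')
    = E·(D+D')·B'+E·(D+D')
    = E·(D+D')
    = E
Both reduce to E, so they are equivalent.

Yes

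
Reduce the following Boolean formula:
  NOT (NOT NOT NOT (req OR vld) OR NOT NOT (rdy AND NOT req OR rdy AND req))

(req OR vld) AND NOT rdy

NOT (NOT NOT NOT (req OR vld) OR NOT NOT (rdy AND NOT req OR rdy AND req))
= NOT (NOT NOT NOT (req OR vld) OR NOT NOT rdy)   [distribution]
= NOT (NOT (req OR vld) OR NOT NOT rdy)   [double negation]
= (req OR vld) AND NOT rdy   [De Morgan]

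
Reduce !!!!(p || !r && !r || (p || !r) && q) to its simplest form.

!!!!(p || !r && !r || (p || !r) && q)
= !!(p || !r && !r || (p || !r) && q)   [double negation]
= p || !r && !r || (p || !r) && q   [double negation]
= p || !r || (p || !r) && q   [idempotence]
= p || !r   [absorption]

p || !r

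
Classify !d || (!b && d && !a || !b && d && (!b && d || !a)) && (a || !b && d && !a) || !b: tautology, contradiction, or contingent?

!d || (!b && d && !a || !b && d && (!b && d || !a)) && (a || !b && d && !a) || !b
= !d || (!b && d && !a || !b && d) && (a || !b && d && !a) || !b   [absorption]
= !d || !b && d && a || !b && d && !a || !b   [distribution]
= !d || !b && d || !b   [distribution]
= !d || !b   [absorption]
This depends on b, d, so it is not a constant.

contingent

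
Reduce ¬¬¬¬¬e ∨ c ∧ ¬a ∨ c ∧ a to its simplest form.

¬e ∨ c

¬¬¬¬¬e ∨ c ∧ ¬a ∨ c ∧ a
= ¬¬¬e ∨ c ∧ ¬a ∨ c ∧ a   [double negation]
= ¬¬¬e ∨ c   [distribution]
= ¬e ∨ c   [double negation]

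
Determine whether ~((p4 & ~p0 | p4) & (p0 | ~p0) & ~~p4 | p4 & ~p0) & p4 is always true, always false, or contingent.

always false

~((p4 & ~p0 | p4) & (p0 | ~p0) & ~~p4 | p4 & ~p0) & p4
= ~((p4 & ~p0 | p4) & ~~p4 | p4 & ~p0) & p4   (complement / identity)
= ~(p4 & ~~p4 | p4 & ~p0) & p4   (absorption)
= ~(p4 & p4 | p4 & ~p0) & p4   (double negation)
= ~((p4 | ~p0) & p4) & p4   (distribution)
= ~p4 & p4   (absorption)
= 0   (complement)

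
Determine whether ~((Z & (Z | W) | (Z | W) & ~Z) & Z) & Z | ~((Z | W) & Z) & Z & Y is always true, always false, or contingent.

~((Z & (Z | W) | (Z | W) & ~Z) & Z) & Z | ~((Z | W) & Z) & Z & Y
= ~((Z | W) & Z) & Z | ~((Z | W) & Z) & Z & Y
= ~((Z | W) & Z) & Z
= ~Z & Z
= 0

always false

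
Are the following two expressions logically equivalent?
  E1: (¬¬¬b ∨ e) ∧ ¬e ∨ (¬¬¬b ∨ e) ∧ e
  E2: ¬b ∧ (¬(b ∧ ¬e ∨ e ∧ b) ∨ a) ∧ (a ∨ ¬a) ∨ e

Yes

E1: (¬¬¬b ∨ e) ∧ ¬e ∨ (¬¬¬b ∨ e) ∧ e
    = ¬¬¬b ∨ e   (distribution)
    = ¬b ∨ e   (double negation)
E2: ¬b ∧ (¬(b ∧ ¬e ∨ e ∧ b) ∨ a) ∧ (a ∨ ¬a) ∨ e
    = ¬b ∧ (¬b ∨ a) ∧ (a ∨ ¬a) ∨ e   (distribution)
    = ¬b ∧ (a ∨ ¬a) ∨ e   (absorption)
    = ¬b ∨ e   (complement / identity)
Both reduce to ¬b ∨ e, so they are equivalent.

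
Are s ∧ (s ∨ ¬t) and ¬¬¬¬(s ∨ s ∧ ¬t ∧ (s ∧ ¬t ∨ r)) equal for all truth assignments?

Yes

E1: s ∧ (s ∨ ¬t)
    = s
E2: ¬¬¬¬(s ∨ s ∧ ¬t ∧ (s ∧ ¬t ∨ r))
    = ¬¬¬¬(s ∨ s ∧ ¬t)
    = ¬¬¬¬s
    = ¬¬s
    = s
Both reduce to s, so they are equivalent.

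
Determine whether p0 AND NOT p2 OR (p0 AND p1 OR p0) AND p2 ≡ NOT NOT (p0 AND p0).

Yes

E1: p0 AND NOT p2 OR (p0 AND p1 OR p0) AND p2
    = p0 AND NOT p2 OR p0 AND p2
    = p0
E2: NOT NOT (p0 AND p0)
    = NOT NOT p0
    = p0
Both reduce to p0, so they are equivalent.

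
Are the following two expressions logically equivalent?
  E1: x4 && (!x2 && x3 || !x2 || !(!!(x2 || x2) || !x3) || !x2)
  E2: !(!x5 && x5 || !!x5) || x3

E1: x4 && (!x2 && x3 || !x2 || !(!!(x2 || x2) || !x3) || !x2)
    = x4 && (!x2 && x3 || !x2 || !(!!x2 || !x3) || !x2)   — idempotence
    = x4 && (!x2 && x3 || !x2 || !x2 && x3 || !x2)   — De Morgan
    = x4 && (!x2 && x3 || !x2)   — idempotence
    = x4 && !x2   — absorption
E2: !(!x5 && x5 || !!x5) || x3
    = !!!x5 || x3   — complement / identity
    = !x5 || x3   — double negation
These differ: at x2=1, x3=1, x4=0, x5=0, E1 = 0 but E2 = 1.

No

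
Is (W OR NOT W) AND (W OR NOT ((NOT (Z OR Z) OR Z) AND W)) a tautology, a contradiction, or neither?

(W OR NOT W) AND (W OR NOT ((NOT (Z OR Z) OR Z) AND W))
= (W OR NOT W) AND (W OR NOT ((NOT Z OR Z) AND W))   [idempotence]
= (W OR NOT W) AND (W OR NOT W)   [complement / identity]
= W OR NOT W   [idempotence]
= TRUE   [complement]

tautology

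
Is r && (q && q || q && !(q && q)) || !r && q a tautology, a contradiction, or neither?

neither

r && (q && q || q && !(q && q)) || !r && q
= r && (q && q || q && !q) || !r && q
= r && q || !r && q
= q
This depends on q, so it is not a constant.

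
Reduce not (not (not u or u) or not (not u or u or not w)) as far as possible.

True

not (not (not u or u) or not (not u or u or not w))
= (not u or u) and (not u or u or not w)   (De Morgan)
= not u or u   (absorption)
= True   (complement)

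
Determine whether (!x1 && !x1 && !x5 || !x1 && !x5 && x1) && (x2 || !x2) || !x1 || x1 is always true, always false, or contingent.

always true

(!x1 && !x1 && !x5 || !x1 && !x5 && x1) && (x2 || !x2) || !x1 || x1
= !x1 && !x5 && (x2 || !x2) || !x1 || x1   [distribution]
= !x1 && !x5 || !x1 || x1   [complement / identity]
= !x1 || x1   [absorption]
= true   [complement]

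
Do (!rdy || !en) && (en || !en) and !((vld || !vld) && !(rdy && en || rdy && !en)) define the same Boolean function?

No

E1: (!rdy || !en) && (en || !en)
    = !rdy || !en   (complement / identity)
E2: !((vld || !vld) && !(rdy && en || rdy && !en))
    = !((vld || !vld) && !rdy)   (distribution)
    = !!rdy   (complement / identity)
    = rdy   (double negation)
These differ: at en=0, rdy=0, vld=0, E1 = 1 but E2 = 0.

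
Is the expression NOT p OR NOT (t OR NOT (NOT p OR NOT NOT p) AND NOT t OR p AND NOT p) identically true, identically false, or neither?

neither

NOT p OR NOT (t OR NOT (NOT p OR NOT NOT p) AND NOT t OR p AND NOT p)
= NOT p OR NOT (t OR p AND NOT p AND NOT t OR p AND NOT p)   [De Morgan]
= NOT p OR NOT (t OR p AND NOT p)   [absorption]
= NOT p OR NOT t   [complement / identity]
This depends on p, t, so it is not a constant.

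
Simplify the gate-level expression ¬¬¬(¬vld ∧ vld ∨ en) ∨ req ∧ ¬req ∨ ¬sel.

¬en ∨ ¬sel

¬¬¬(¬vld ∧ vld ∨ en) ∨ req ∧ ¬req ∨ ¬sel
= ¬(¬vld ∧ vld ∨ en) ∨ req ∧ ¬req ∨ ¬sel   (double negation)
= ¬(¬vld ∧ vld ∨ en) ∨ ¬sel   (complement / identity)
= ¬en ∨ ¬sel   (complement / identity)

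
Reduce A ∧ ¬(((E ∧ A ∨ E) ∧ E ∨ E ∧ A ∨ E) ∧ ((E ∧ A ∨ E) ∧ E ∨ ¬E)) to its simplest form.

A ∧ ¬E

A ∧ ¬(((E ∧ A ∨ E) ∧ E ∨ E ∧ A ∨ E) ∧ ((E ∧ A ∨ E) ∧ E ∨ ¬E))
= A ∧ ¬((E ∧ A ∨ E) ∧ ¬E ∨ (E ∧ A ∨ E) ∧ E)   (distribution)
= A ∧ ¬(E ∧ A ∨ E)   (distribution)
= A ∧ ¬E   (absorption)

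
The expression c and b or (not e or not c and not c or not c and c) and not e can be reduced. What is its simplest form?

c and b or (not e or not c and not c or not c and c) and not e
= c and b or (not e or not c) and not e   [distribution]
= c and b or not e   [absorption]

c and b or not e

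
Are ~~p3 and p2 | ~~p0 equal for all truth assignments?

E1: ~~p3
    = p3
E2: p2 | ~~p0
    = p2 | p0
These differ: at p0=1, p2=0, p3=0, E1 = 0 but E2 = 1.

No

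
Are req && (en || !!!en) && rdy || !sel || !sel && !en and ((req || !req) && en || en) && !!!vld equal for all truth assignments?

No

E1: req && (en || !!!en) && rdy || !sel || !sel && !en
    = req && (en || !en) && rdy || !sel || !sel && !en   [double negation]
    = req && rdy || !sel || !sel && !en   [complement / identity]
    = req && rdy || !sel   [absorption]
E2: ((req || !req) && en || en) && !!!vld
    = ((req || !req) && en || en) && !vld   [double negation]
    = (en || en) && !vld   [complement / identity]
    = en && !vld   [idempotence]
These differ: at en=0, rdy=1, req=1, sel=0, vld=1, E1 = 1 but E2 = 0.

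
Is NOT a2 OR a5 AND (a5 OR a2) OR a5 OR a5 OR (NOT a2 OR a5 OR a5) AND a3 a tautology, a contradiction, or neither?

NOT a2 OR a5 AND (a5 OR a2) OR a5 OR a5 OR (NOT a2 OR a5 OR a5) AND a3
= NOT a2 OR a5 AND (a5 OR a2) OR a5 OR (NOT a2 OR a5 OR a5) AND a3
= NOT a2 OR a5 OR a5 OR (NOT a2 OR a5 OR a5) AND a3
= NOT a2 OR a5 OR a5
= NOT a2 OR a5
This depends on a2, a5, so it is not a constant.

neither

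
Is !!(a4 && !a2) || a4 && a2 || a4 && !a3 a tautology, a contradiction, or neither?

!!(a4 && !a2) || a4 && a2 || a4 && !a3
= a4 && !a2 || a4 && a2 || a4 && !a3   — double negation
= a4 || a4 && !a3   — distribution
= a4   — absorption
This depends on a4, so it is not a constant.

neither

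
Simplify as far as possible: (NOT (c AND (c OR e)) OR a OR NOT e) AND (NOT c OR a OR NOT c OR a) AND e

(NOT c OR a) AND e

(NOT (c AND (c OR e)) OR a OR NOT e) AND (NOT c OR a OR NOT c OR a) AND e
= (NOT (c AND (c OR e)) OR a OR NOT e) AND (NOT c OR a) AND e
= (NOT c OR a OR NOT e) AND (NOT c OR a) AND e
= (NOT c OR a) AND e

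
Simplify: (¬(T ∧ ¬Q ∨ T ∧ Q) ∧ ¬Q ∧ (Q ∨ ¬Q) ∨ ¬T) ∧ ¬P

¬T ∧ ¬P

(¬(T ∧ ¬Q ∨ T ∧ Q) ∧ ¬Q ∧ (Q ∨ ¬Q) ∨ ¬T) ∧ ¬P
= (¬(T ∧ ¬Q ∨ T ∧ Q) ∧ ¬Q ∨ ¬T) ∧ ¬P   — complement / identity
= (¬T ∧ ¬Q ∨ ¬T) ∧ ¬P   — distribution
= ¬T ∧ ¬P   — absorption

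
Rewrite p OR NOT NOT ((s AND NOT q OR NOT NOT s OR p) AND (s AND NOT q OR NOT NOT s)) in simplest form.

p OR s

p OR NOT NOT ((s AND NOT q OR NOT NOT s OR p) AND (s AND NOT q OR NOT NOT s))
= p OR NOT NOT (s AND NOT q OR NOT NOT s)
= p OR NOT NOT (s AND NOT q OR s)
= p OR NOT NOT s
= p OR s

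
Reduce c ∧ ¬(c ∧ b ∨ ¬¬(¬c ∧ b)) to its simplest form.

c ∧ ¬b

c ∧ ¬(c ∧ b ∨ ¬¬(¬c ∧ b))
= c ∧ ¬(c ∧ b ∨ ¬c ∧ b)   — double negation
= c ∧ ¬b   — distribution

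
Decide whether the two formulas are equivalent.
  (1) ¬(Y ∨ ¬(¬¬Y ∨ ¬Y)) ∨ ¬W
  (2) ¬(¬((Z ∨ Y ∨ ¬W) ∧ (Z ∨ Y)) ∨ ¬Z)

E1: ¬(Y ∨ ¬(¬¬Y ∨ ¬Y)) ∨ ¬W
    = ¬(Y ∨ ¬Y ∧ Y) ∨ ¬W
    = ¬Y ∨ ¬W
E2: ¬(¬((Z ∨ Y ∨ ¬W) ∧ (Z ∨ Y)) ∨ ¬Z)
    = ¬(¬(Z ∨ Y) ∨ ¬Z)
    = (Z ∨ Y) ∧ Z
    = Z
These differ: at W=1, Y=0, Z=0, E1 = 1 but E2 = 0.

No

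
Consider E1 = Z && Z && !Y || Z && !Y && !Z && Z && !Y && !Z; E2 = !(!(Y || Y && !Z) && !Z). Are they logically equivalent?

No

E1: Z && Z && !Y || Z && !Y && !Z && Z && !Y && !Z
    = Z && Z && !Y || Z && !Y && !Z   (idempotence)
    = Z && !Y   (distribution)
E2: !(!(Y || Y && !Z) && !Z)
    = Y || Y && !Z || Z   (De Morgan)
    = Y || Z   (absorption)
These differ: at Y=1, Z=0, E1 = 0 but E2 = 1.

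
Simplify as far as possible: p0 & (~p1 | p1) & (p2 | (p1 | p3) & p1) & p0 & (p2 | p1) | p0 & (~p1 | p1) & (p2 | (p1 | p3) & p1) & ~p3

p0 & (~p1 | p1) & (p2 | (p1 | p3) & p1) & p0 & (p2 | p1) | p0 & (~p1 | p1) & (p2 | (p1 | p3) & p1) & ~p3
= p0 & (~p1 | p1) & (p2 | (p1 | p3) & p1) & (p0 & (p2 | p1) | ~p3)   [distribution]
= p0 & (p2 | (p1 | p3) & p1) & (p0 & (p2 | p1) | ~p3)   [complement / identity]
= p0 & (p2 | p1) & (p0 & (p2 | p1) | ~p3)   [absorption]
= p0 & (p2 | p1)   [absorption]

p0 & (p2 | p1)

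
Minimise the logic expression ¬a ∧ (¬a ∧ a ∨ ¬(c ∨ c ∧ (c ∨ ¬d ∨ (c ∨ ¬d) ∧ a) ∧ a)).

¬a ∧ (¬a ∧ a ∨ ¬(c ∨ c ∧ (c ∨ ¬d ∨ (c ∨ ¬d) ∧ a) ∧ a))
= ¬a ∧ ¬(c ∨ c ∧ (c ∨ ¬d ∨ (c ∨ ¬d) ∧ a) ∧ a)   — complement / identity
= ¬a ∧ ¬(c ∨ c ∧ (c ∨ ¬d) ∧ a)   — absorption
= ¬a ∧ ¬(c ∨ c ∧ a)   — absorption
= ¬a ∧ ¬c   — absorption

¬a ∧ ¬c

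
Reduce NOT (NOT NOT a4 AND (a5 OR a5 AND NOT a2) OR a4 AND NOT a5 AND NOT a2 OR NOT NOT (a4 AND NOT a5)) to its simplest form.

NOT a4

NOT (NOT NOT a4 AND (a5 OR a5 AND NOT a2) OR a4 AND NOT a5 AND NOT a2 OR NOT NOT (a4 AND NOT a5))
= NOT (NOT NOT a4 AND a5 OR a4 AND NOT a5 AND NOT a2 OR NOT NOT (a4 AND NOT a5))   — absorption
= NOT (NOT NOT a4 AND a5 OR a4 AND NOT a5 AND NOT a2 OR a4 AND NOT a5)   — double negation
= NOT (NOT NOT a4 AND a5 OR a4 AND NOT a5)   — absorption
= NOT (a4 AND a5 OR a4 AND NOT a5)   — double negation
= NOT a4   — distribution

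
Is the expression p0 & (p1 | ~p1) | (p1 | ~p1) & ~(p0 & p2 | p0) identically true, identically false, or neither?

p0 & (p1 | ~p1) | (p1 | ~p1) & ~(p0 & p2 | p0)
= p0 & (p1 | ~p1) | (p1 | ~p1) & ~p0
= p1 | ~p1
= 1

identically true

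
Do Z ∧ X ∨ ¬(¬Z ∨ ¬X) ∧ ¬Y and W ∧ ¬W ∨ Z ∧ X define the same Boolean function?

E1: Z ∧ X ∨ ¬(¬Z ∨ ¬X) ∧ ¬Y
    = Z ∧ X ∨ Z ∧ X ∧ ¬Y   — De Morgan
    = Z ∧ X   — absorption
E2: W ∧ ¬W ∨ Z ∧ X
    = Z ∧ X   — complement / identity
Both reduce to Z ∧ X, so they are equivalent.

Yes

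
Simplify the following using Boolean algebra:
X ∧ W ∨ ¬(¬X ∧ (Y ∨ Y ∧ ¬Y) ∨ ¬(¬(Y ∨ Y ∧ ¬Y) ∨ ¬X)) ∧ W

W ∧ (X ∨ ¬Y)

X ∧ W ∨ ¬(¬X ∧ (Y ∨ Y ∧ ¬Y) ∨ ¬(¬(Y ∨ Y ∧ ¬Y) ∨ ¬X)) ∧ W
= X ∧ W ∨ ¬(¬X ∧ (Y ∨ Y ∧ ¬Y) ∨ (Y ∨ Y ∧ ¬Y) ∧ X) ∧ W
= X ∧ W ∨ ¬(Y ∨ Y ∧ ¬Y) ∧ W
= W ∧ (X ∨ ¬(Y ∨ Y ∧ ¬Y))
= W ∧ (X ∨ ¬Y)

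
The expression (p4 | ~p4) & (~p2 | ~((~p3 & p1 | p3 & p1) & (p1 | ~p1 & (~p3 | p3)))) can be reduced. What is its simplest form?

~p2 | ~p1

(p4 | ~p4) & (~p2 | ~((~p3 & p1 | p3 & p1) & (p1 | ~p1 & (~p3 | p3))))
= ~p2 | ~((~p3 & p1 | p3 & p1) & (p1 | ~p1 & (~p3 | p3)))
= ~p2 | ~((~p3 & p1 | p3 & p1) & (p1 | ~p1))
= ~p2 | ~(p1 & (p1 | ~p1))
= ~p2 | ~p1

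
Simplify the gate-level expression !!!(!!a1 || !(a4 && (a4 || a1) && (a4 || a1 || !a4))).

!!!(!!a1 || !(a4 && (a4 || a1) && (a4 || a1 || !a4)))
= !(!!a1 || !(a4 && (a4 || a1) && (a4 || a1 || !a4)))
= !(!!a1 || !(a4 && (a4 || a1)))
= !(!!a1 || !a4)
= !a1 && a4

!a1 && a4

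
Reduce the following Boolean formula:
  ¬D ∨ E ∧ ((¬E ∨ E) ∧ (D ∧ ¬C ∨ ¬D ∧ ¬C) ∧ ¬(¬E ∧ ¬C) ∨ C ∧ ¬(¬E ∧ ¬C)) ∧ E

¬D ∨ E ∧ ((¬E ∨ E) ∧ (D ∧ ¬C ∨ ¬D ∧ ¬C) ∧ ¬(¬E ∧ ¬C) ∨ C ∧ ¬(¬E ∧ ¬C)) ∧ E
= ¬D ∨ E ∧ ((D ∧ ¬C ∨ ¬D ∧ ¬C) ∧ ¬(¬E ∧ ¬C) ∨ C ∧ ¬(¬E ∧ ¬C)) ∧ E   — complement / identity
= ¬D ∨ E ∧ (¬C ∧ ¬(¬E ∧ ¬C) ∨ C ∧ ¬(¬E ∧ ¬C)) ∧ E   — distribution
= ¬D ∨ E ∧ ¬(¬E ∧ ¬C) ∧ E   — distribution
= ¬D ∨ E ∧ (E ∨ C) ∧ E   — De Morgan
= ¬D ∨ E ∧ E   — absorption
= ¬D ∨ E   — idempotence

¬D ∨ E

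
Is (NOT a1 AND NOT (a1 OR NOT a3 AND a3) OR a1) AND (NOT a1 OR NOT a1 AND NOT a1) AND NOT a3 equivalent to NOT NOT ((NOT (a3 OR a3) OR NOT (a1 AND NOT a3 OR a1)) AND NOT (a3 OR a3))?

E1: (NOT a1 AND NOT (a1 OR NOT a3 AND a3) OR a1) AND (NOT a1 OR NOT a1 AND NOT a1) AND NOT a3
    = (NOT a1 AND NOT a1 OR a1) AND (NOT a1 OR NOT a1 AND NOT a1) AND NOT a3   [complement / identity]
    = (NOT a1 AND NOT a1 OR a1 AND NOT a1) AND NOT a3   [distribution]
    = NOT a1 AND NOT a3   [distribution]
E2: NOT NOT ((NOT (a3 OR a3) OR NOT (a1 AND NOT a3 OR a1)) AND NOT (a3 OR a3))
    = NOT NOT ((NOT (a3 OR a3) OR NOT a1) AND NOT (a3 OR a3))   [absorption]
    = NOT NOT NOT (a3 OR a3)   [absorption]
    = NOT NOT NOT a3   [idempotence]
    = NOT a3   [double negation]
These differ: at a1=1, a3=0, E1 = 0 but E2 = 1.

No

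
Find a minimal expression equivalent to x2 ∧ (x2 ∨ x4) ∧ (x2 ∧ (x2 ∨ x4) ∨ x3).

x2 ∧ (x2 ∨ x4) ∧ (x2 ∧ (x2 ∨ x4) ∨ x3)
= x2 ∧ (x2 ∨ x4)   [absorption]
= x2   [absorption]

x2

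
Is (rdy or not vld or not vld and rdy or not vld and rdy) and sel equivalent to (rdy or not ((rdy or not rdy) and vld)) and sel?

Yes

E1: (rdy or not vld or not vld and rdy or not vld and rdy) and sel
    = (rdy or not vld or not vld and rdy) and sel   (idempotence)
    = (rdy or not vld) and sel   (absorption)
E2: (rdy or not ((rdy or not rdy) and vld)) and sel
    = (rdy or not vld) and sel   (complement / identity)
Both reduce to (rdy or not vld) and sel, so they are equivalent.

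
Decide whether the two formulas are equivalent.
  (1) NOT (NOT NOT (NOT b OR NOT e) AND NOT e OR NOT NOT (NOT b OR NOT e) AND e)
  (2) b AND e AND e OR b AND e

Yes

E1: NOT (NOT NOT (NOT b OR NOT e) AND NOT e OR NOT NOT (NOT b OR NOT e) AND e)
    = NOT NOT NOT (NOT b OR NOT e)
    = NOT (NOT b OR NOT e)
    = b AND e
E2: b AND e AND e OR b AND e
    = b AND e
Both reduce to b AND e, so they are equivalent.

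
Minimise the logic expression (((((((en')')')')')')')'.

en

(((((((en')')')')')')')'
= (((((en')')')')')'   (double negation)
= (((en')')')'   (double negation)
= (en')'   (double negation)
= en   (double negation)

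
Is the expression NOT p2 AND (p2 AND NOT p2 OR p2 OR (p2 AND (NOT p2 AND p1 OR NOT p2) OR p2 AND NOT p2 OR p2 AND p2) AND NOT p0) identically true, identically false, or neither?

identically false

NOT p2 AND (p2 AND NOT p2 OR p2 OR (p2 AND (NOT p2 AND p1 OR NOT p2) OR p2 AND NOT p2 OR p2 AND p2) AND NOT p0)
= NOT p2 AND (p2 AND NOT p2 OR p2 OR (p2 AND (NOT p2 AND p1 OR NOT p2) OR p2) AND NOT p0)   (distribution)
= NOT p2 AND (p2 AND NOT p2 OR p2 OR (p2 AND NOT p2 OR p2) AND NOT p0)   (absorption)
= NOT p2 AND (p2 AND NOT p2 OR p2)   (absorption)
= NOT p2 AND p2   (complement / identity)
= FALSE   (complement)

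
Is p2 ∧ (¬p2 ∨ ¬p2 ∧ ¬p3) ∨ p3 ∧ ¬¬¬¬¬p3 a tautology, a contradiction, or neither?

contradiction

p2 ∧ (¬p2 ∨ ¬p2 ∧ ¬p3) ∨ p3 ∧ ¬¬¬¬¬p3
= p2 ∧ ¬p2 ∨ p3 ∧ ¬¬¬¬¬p3
= p2 ∧ ¬p2 ∨ p3 ∧ ¬¬¬p3
= p2 ∧ ¬p2 ∨ p3 ∧ ¬p3
= p2 ∧ ¬p2
= False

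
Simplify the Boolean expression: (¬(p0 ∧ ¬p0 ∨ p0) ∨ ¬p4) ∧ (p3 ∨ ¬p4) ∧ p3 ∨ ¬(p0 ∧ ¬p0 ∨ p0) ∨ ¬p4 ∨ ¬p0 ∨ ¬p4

¬p0 ∨ ¬p4

(¬(p0 ∧ ¬p0 ∨ p0) ∨ ¬p4) ∧ (p3 ∨ ¬p4) ∧ p3 ∨ ¬(p0 ∧ ¬p0 ∨ p0) ∨ ¬p4 ∨ ¬p0 ∨ ¬p4
= (¬(p0 ∧ ¬p0 ∨ p0) ∨ ¬p4) ∧ p3 ∨ ¬(p0 ∧ ¬p0 ∨ p0) ∨ ¬p4 ∨ ¬p0 ∨ ¬p4   — absorption
= ¬(p0 ∧ ¬p0 ∨ p0) ∨ ¬p4 ∨ ¬p0 ∨ ¬p4   — absorption
= ¬p0 ∨ ¬p4 ∨ ¬p0 ∨ ¬p4   — complement / identity
= ¬p0 ∨ ¬p4   — idempotence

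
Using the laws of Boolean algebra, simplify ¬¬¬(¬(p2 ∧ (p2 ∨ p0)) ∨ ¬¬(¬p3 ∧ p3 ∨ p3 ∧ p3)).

p2 ∧ ¬p3

¬¬¬(¬(p2 ∧ (p2 ∨ p0)) ∨ ¬¬(¬p3 ∧ p3 ∨ p3 ∧ p3))
= ¬¬¬(¬(p2 ∧ (p2 ∨ p0)) ∨ ¬¬p3)   — distribution
= ¬¬¬(¬p2 ∨ ¬¬p3)   — absorption
= ¬(¬p2 ∨ ¬¬p3)   — double negation
= p2 ∧ ¬p3   — De Morgan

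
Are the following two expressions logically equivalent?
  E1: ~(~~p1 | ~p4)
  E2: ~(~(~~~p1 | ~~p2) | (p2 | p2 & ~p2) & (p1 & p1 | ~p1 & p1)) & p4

Yes

E1: ~(~~p1 | ~p4)
    = ~p1 & p4
E2: ~(~(~~~p1 | ~~p2) | (p2 | p2 & ~p2) & (p1 & p1 | ~p1 & p1)) & p4
    = ~(~(~p1 | ~~p2) | (p2 | p2 & ~p2) & (p1 & p1 | ~p1 & p1)) & p4
    = ~(~(~p1 | ~~p2) | p2 & (p1 & p1 | ~p1 & p1)) & p4
    = ~(~(~p1 | ~~p2) | p2 & p1) & p4
    = ~(p1 & ~p2 | p2 & p1) & p4
    = ~p1 & p4
Both reduce to ~p1 & p4, so they are equivalent.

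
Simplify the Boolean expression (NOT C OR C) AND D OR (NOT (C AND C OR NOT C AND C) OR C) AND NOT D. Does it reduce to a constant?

TRUE

(NOT C OR C) AND D OR (NOT (C AND C OR NOT C AND C) OR C) AND NOT D
= (NOT C OR C) AND D OR (NOT C OR C) AND NOT D
= NOT C OR C
= TRUE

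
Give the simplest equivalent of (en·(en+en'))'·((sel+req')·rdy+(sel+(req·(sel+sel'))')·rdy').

en'·(sel+req')

(en·(en+en'))'·((sel+req')·rdy+(sel+(req·(sel+sel'))')·rdy')
= (en·(en+en'))'·((sel+req')·rdy+(sel+req')·rdy')   (complement / identity)
= en'·((sel+req')·rdy+(sel+req')·rdy')   (complement / identity)
= en'·(sel+req')   (distribution)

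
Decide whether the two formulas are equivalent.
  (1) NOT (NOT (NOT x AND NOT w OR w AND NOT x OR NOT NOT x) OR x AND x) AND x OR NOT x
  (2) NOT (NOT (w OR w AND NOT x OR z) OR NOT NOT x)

No

E1: NOT (NOT (NOT x AND NOT w OR w AND NOT x OR NOT NOT x) OR x AND x) AND x OR NOT x
    = NOT (NOT (NOT x OR NOT NOT x) OR x AND x) AND x OR NOT x
    = NOT (x AND NOT x OR x AND x) AND x OR NOT x
    = NOT x AND x OR NOT x
    = NOT x
E2: NOT (NOT (w OR w AND NOT x OR z) OR NOT NOT x)
    = NOT (NOT (w OR z) OR NOT NOT x)
    = (w OR z) AND NOT x
These differ: at w=0, x=0, z=0, E1 = 1 but E2 = 0.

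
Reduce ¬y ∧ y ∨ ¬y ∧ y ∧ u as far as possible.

False

¬y ∧ y ∨ ¬y ∧ y ∧ u
= ¬y ∧ y
= False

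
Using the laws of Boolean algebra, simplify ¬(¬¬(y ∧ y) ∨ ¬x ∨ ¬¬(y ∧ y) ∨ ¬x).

¬(¬¬(y ∧ y) ∨ ¬x ∨ ¬¬(y ∧ y) ∨ ¬x)
= ¬(¬¬(y ∧ y) ∨ ¬x)   [idempotence]
= ¬(y ∧ y) ∧ x   [De Morgan]
= ¬y ∧ x   [idempotence]

¬y ∧ x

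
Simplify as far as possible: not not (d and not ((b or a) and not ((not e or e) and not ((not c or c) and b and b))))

d and not b

not not (d and not ((b or a) and not ((not e or e) and not ((not c or c) and b and b))))
= not not (d and not ((b or a) and not not ((not c or c) and b and b)))   [complement / identity]
= d and not ((b or a) and not not ((not c or c) and b and b))   [double negation]
= d and not ((b or a) and not not (b and b))   [complement / identity]
= d and not ((b or a) and b and b)   [double negation]
= d and not ((b or a) and b)   [idempotence]
= d and not b   [absorption]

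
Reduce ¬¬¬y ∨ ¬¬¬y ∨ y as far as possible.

¬¬¬y ∨ ¬¬¬y ∨ y
= ¬¬¬y ∨ y   — idempotence
= ¬y ∨ y   — double negation
= True   — complement

True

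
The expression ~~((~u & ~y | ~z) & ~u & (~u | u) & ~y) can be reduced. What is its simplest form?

~u & ~y

~~((~u & ~y | ~z) & ~u & (~u | u) & ~y)
= ~~((~u & ~y | ~z) & ~u & ~y)   — complement / identity
= ~~(~u & ~y)   — absorption
= ~u & ~y   — double negation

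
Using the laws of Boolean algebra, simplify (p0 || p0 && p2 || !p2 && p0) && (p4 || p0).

p0

(p0 || p0 && p2 || !p2 && p0) && (p4 || p0)
= (p0 || p0) && (p4 || p0)   (distribution)
= p0 || p0 && p4   (distribution)
= p0   (absorption)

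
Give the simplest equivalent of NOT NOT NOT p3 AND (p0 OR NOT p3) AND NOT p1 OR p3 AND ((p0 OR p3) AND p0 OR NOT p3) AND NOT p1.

NOT NOT NOT p3 AND (p0 OR NOT p3) AND NOT p1 OR p3 AND ((p0 OR p3) AND p0 OR NOT p3) AND NOT p1
= NOT p3 AND (p0 OR NOT p3) AND NOT p1 OR p3 AND ((p0 OR p3) AND p0 OR NOT p3) AND NOT p1
= NOT p3 AND (p0 OR NOT p3) AND NOT p1 OR p3 AND (p0 OR NOT p3) AND NOT p1
= (p0 OR NOT p3) AND NOT p1

(p0 OR NOT p3) AND NOT p1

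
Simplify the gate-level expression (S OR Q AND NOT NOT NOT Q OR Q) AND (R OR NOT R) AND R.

(S OR Q) AND R

(S OR Q AND NOT NOT NOT Q OR Q) AND (R OR NOT R) AND R
= (S OR Q AND NOT Q OR Q) AND (R OR NOT R) AND R   — double negation
= (S OR Q) AND (R OR NOT R) AND R   — complement / identity
= (S OR Q) AND R   — complement / identity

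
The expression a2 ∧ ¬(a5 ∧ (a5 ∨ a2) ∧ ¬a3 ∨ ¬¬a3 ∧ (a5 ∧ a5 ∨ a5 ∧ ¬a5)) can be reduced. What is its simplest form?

a2 ∧ ¬(a5 ∧ (a5 ∨ a2) ∧ ¬a3 ∨ ¬¬a3 ∧ (a5 ∧ a5 ∨ a5 ∧ ¬a5))
= a2 ∧ ¬(a5 ∧ (a5 ∨ a2) ∧ ¬a3 ∨ a3 ∧ (a5 ∧ a5 ∨ a5 ∧ ¬a5))
= a2 ∧ ¬(a5 ∧ ¬a3 ∨ a3 ∧ (a5 ∧ a5 ∨ a5 ∧ ¬a5))
= a2 ∧ ¬(a5 ∧ ¬a3 ∨ a3 ∧ a5)
= a2 ∧ ¬a5

a2 ∧ ¬a5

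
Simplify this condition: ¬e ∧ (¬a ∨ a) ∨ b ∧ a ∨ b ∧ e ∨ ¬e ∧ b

¬e ∨ b

¬e ∧ (¬a ∨ a) ∨ b ∧ a ∨ b ∧ e ∨ ¬e ∧ b
= ¬e ∧ (¬a ∨ a) ∨ b ∧ a ∨ b
= ¬e ∧ (¬a ∨ a) ∨ b
= ¬e ∨ b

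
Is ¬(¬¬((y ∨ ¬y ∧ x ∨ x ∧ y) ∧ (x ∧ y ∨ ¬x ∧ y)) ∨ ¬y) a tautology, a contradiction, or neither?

contradiction

¬(¬¬((y ∨ ¬y ∧ x ∨ x ∧ y) ∧ (x ∧ y ∨ ¬x ∧ y)) ∨ ¬y)
= ¬((y ∨ ¬y ∧ x ∨ x ∧ y) ∧ (x ∧ y ∨ ¬x ∧ y)) ∧ y
= ¬((y ∨ ¬y ∧ x ∨ x ∧ y) ∧ y) ∧ y
= ¬((y ∨ x) ∧ y) ∧ y
= ¬y ∧ y
= False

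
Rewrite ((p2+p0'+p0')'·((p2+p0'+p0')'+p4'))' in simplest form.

((p2+p0'+p0')'·((p2+p0'+p0')'+p4'))'
= ((p2+p0'+p0')')'
= p2+p0'+p0'
= p2+p0'

p2+p0'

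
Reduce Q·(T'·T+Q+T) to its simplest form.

Q·(T'·T+Q+T)
= Q·(Q+T)   — complement / identity
= Q   — absorption

Q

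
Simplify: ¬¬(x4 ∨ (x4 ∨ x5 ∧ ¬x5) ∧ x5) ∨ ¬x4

¬¬(x4 ∨ (x4 ∨ x5 ∧ ¬x5) ∧ x5) ∨ ¬x4
= ¬¬(x4 ∨ x4 ∧ x5) ∨ ¬x4
= ¬¬x4 ∨ ¬x4
= x4 ∨ ¬x4
= True

True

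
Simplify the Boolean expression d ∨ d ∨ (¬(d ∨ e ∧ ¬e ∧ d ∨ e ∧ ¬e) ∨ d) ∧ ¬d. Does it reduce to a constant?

d ∨ d ∨ (¬(d ∨ e ∧ ¬e ∧ d ∨ e ∧ ¬e) ∨ d) ∧ ¬d
= d ∨ d ∨ (¬(d ∨ e ∧ ¬e) ∨ d) ∧ ¬d   [absorption]
= d ∨ d ∨ (¬d ∨ d) ∧ ¬d   [complement / identity]
= d ∨ (¬d ∨ d) ∧ ¬d   [idempotence]
= d ∨ ¬d   [complement / identity]
= True   [complement]

True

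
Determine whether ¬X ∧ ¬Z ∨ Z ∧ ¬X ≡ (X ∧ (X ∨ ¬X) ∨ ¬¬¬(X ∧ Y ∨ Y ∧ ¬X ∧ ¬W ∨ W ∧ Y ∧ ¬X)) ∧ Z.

E1: ¬X ∧ ¬Z ∨ Z ∧ ¬X
    = ¬X   — distribution
E2: (X ∧ (X ∨ ¬X) ∨ ¬¬¬(X ∧ Y ∨ Y ∧ ¬X ∧ ¬W ∨ W ∧ Y ∧ ¬X)) ∧ Z
    = (X ∧ (X ∨ ¬X) ∨ ¬¬¬(X ∧ Y ∨ Y ∧ ¬X ∧ (¬W ∨ W))) ∧ Z   — distribution
    = (X ∧ (X ∨ ¬X) ∨ ¬¬¬(X ∧ Y ∨ Y ∧ ¬X)) ∧ Z   — complement / identity
    = (X ∧ (X ∨ ¬X) ∨ ¬(X ∧ Y ∨ Y ∧ ¬X)) ∧ Z   — double negation
    = (X ∨ ¬(X ∧ Y ∨ Y ∧ ¬X)) ∧ Z   — complement / identity
    = (X ∨ ¬Y) ∧ Z   — distribution
These differ: at W=0, X=1, Y=0, Z=1, E1 = 0 but E2 = 1.

No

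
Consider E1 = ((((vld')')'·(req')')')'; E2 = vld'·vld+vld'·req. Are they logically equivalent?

Yes

E1: ((((vld')')'·(req')')')'
    = ((vld')'+req')'   — De Morgan
    = vld'·req   — De Morgan
E2: vld'·vld+vld'·req
    = vld'·req   — complement / identity
Both reduce to vld'·req, so they are equivalent.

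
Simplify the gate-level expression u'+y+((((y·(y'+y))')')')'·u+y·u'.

u'+y

u'+y+((((y·(y'+y))')')')'·u+y·u'
= u'+y+(((y')')')'·u+y·u'   [complement / identity]
= u'+y+(y')'·u+y·u'   [double negation]
= u'+y+y·u+y·u'   [double negation]
= u'+y+y   [distribution]
= u'+y   [idempotence]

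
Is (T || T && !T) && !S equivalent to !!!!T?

E1: (T || T && !T) && !S
    = T && !S   [complement / identity]
E2: !!!!T
    = !!T   [double negation]
    = T   [double negation]
These differ: at S=1, T=1, E1 = 0 but E2 = 1.

No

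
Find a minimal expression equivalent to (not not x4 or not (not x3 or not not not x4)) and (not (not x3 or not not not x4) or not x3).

x4

(not not x4 or not (not x3 or not not not x4)) and (not (not x3 or not not not x4) or not x3)
= not not x4 and not x3 or not (not x3 or not not not x4)   (distribution)
= not not x4 and not x3 or x3 and not not x4   (De Morgan)
= not not x4   (distribution)
= x4   (double negation)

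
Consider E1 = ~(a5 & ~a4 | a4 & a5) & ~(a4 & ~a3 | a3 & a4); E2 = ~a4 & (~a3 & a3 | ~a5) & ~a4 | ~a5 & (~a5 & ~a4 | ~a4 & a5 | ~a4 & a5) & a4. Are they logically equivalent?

E1: ~(a5 & ~a4 | a4 & a5) & ~(a4 & ~a3 | a3 & a4)
    = ~a5 & ~(a4 & ~a3 | a3 & a4)   — distribution
    = ~a5 & ~a4   — distribution
E2: ~a4 & (~a3 & a3 | ~a5) & ~a4 | ~a5 & (~a5 & ~a4 | ~a4 & a5 | ~a4 & a5) & a4
    = ~a4 & (~a3 & a3 | ~a5) & ~a4 | ~a5 & (~a5 & ~a4 | ~a4 & a5) & a4   — idempotence
    = ~a4 & ~a5 & ~a4 | ~a5 & (~a5 & ~a4 | ~a4 & a5) & a4   — complement / identity
    = ~a4 & ~a5 & ~a4 | ~a5 & ~a4 & a4   — distribution
    = ~a5 & ~a4   — distribution
Both reduce to ~a5 & ~a4, so they are equivalent.

Yes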